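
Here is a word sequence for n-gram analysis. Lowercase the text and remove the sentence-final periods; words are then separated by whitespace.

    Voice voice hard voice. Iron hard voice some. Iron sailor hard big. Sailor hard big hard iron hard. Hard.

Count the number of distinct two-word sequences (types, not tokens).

14

19 tokens → 18 bigram windows in total.
Repeated bigrams (each contributes count−1 duplicates):
  hard big: 2
  hard voice: 2
  iron hard: 2
  sailor hard: 2
4 duplicate windows → 18 − 4 = 14 distinct.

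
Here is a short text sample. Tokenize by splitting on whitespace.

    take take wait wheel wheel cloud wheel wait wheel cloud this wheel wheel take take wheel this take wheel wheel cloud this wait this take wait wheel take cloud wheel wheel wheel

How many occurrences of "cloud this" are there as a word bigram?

2

Scanning the 31 overlapping bigram windows for "cloud this":
  position 10–11: cloud this
  position 21–22: cloud this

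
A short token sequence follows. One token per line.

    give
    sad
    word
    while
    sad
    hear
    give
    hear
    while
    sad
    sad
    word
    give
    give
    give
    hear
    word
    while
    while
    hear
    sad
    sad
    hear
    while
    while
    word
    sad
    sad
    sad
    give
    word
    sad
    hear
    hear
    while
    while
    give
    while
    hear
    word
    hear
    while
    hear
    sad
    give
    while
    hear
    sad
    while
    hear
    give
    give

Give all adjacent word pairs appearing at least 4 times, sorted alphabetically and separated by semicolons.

hear while; sad sad; while hear

Bigram counts meeting the condition (at least 4 times):
  hear while: 4
  sad sad: 4
  while hear: 5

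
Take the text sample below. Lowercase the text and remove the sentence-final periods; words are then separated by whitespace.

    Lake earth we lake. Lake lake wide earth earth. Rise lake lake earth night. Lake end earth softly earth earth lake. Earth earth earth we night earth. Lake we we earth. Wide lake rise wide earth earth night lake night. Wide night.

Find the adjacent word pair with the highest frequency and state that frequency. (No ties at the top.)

Bigram frequencies (highest first):
  earth earth: 5
  lake earth: 3
  lake lake: 3
  earth we: 2
  wide earth: 2
  earth night: 2
  … (22 more, each ≤ 2)

"earth earth", 5 times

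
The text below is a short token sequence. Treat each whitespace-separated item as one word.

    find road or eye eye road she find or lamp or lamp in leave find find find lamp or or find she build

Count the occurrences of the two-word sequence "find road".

1

Scanning the 22 overlapping bigram windows for "find road":
  position 1–2: find road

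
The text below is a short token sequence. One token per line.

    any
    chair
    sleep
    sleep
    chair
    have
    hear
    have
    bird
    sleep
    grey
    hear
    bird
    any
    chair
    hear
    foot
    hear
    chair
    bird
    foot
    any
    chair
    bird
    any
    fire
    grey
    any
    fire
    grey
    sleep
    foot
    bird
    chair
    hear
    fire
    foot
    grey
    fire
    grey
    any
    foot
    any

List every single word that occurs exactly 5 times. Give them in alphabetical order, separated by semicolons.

Unigram counts meeting the condition (exactly 5 times):
  bird: 5
  foot: 5
  grey: 5
  hear: 5

bird; foot; grey; hear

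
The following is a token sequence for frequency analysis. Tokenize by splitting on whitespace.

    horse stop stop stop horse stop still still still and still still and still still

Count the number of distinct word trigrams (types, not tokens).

10

15 tokens → 13 trigram windows in total.
Repeated trigrams (each contributes count−1 duplicates):
  and still still: 2
  still and still: 2
  still still and: 2
3 duplicate windows → 13 − 3 = 10 distinct.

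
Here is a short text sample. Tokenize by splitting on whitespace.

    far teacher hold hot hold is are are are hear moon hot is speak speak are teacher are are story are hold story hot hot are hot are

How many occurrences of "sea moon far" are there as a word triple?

0

Scanning the 26 overlapping trigram windows for "sea moon far":
  (none found)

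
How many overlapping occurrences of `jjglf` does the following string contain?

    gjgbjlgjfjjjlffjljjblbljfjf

0

Sliding a length-5 window over the 27 characters (23 positions):
  (no match at any position)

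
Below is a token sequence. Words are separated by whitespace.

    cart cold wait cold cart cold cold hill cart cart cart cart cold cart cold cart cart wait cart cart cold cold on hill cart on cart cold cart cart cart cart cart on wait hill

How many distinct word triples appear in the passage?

36 tokens → 34 trigram windows in total.
Repeated trigrams (each contributes count−1 duplicates):
  cart cart cart: 5
  cart cold cart: 3
  cart cart cold: 2
  cart cold cold: 2
  cold cart cart: 2
  cold cart cold: 2
10 duplicate windows → 34 − 10 = 24 distinct.

24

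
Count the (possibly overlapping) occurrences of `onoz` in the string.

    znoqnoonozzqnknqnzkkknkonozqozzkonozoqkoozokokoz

Sliding a length-4 window over the 48 characters (45 positions):
  position 7–10: onoz
  position 24–27: onoz
  position 33–36: onoz

3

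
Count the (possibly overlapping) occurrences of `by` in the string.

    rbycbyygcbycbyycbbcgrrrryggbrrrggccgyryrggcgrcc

Sliding a length-2 window over the 47 characters (46 positions):
  position 2–3: by
  position 5–6: by
  position 10–11: by
  position 13–14: by

4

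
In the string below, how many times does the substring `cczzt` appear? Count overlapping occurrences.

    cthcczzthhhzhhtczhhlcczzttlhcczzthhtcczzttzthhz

4

Sliding a length-5 window over the 47 characters (43 positions):
  position 4–8: cczzt
  position 21–25: cczzt
  position 29–33: cczzt
  position 37–41: cczzt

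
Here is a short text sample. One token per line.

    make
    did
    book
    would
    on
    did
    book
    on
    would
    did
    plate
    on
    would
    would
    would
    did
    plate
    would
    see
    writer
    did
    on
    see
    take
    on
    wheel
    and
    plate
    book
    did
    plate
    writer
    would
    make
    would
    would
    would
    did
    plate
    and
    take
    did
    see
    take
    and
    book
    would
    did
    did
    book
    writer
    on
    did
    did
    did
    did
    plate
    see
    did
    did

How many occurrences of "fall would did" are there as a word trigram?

0

Scanning the 58 overlapping trigram windows for "fall would did":
  (none found)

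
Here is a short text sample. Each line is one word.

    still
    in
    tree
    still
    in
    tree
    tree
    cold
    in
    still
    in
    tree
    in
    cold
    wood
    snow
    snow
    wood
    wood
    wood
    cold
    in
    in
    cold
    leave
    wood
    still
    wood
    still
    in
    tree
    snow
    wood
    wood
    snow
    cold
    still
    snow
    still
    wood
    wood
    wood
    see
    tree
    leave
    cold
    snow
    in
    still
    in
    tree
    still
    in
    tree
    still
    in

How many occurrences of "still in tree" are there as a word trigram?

6

Scanning the 54 overlapping trigram windows for "still in tree":
  position 1–3: still in tree
  position 4–6: still in tree
  position 10–12: still in tree
  position 29–31: still in tree
  position 49–51: still in tree
  position 52–54: still in tree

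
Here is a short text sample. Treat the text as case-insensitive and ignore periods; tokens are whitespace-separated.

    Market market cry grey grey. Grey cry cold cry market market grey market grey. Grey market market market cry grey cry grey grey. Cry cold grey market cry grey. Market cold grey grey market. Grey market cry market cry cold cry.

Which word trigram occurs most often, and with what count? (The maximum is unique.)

"market cry grey", 3 times

Trigram frequencies (highest first):
  market cry grey: 3
  market market cry: 2
  cry grey grey: 2
  grey grey cry: 2
  grey cry cold: 2
  cry cold cry: 2
  … (22 more, each ≤ 2)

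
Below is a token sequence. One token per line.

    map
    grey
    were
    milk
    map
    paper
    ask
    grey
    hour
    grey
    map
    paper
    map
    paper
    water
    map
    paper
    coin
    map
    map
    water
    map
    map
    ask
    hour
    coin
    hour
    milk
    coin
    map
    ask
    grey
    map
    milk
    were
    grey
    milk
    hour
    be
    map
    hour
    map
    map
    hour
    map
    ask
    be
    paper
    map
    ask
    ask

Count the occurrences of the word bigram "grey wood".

0

Scanning the 50 overlapping bigram windows for "grey wood":
  (none found)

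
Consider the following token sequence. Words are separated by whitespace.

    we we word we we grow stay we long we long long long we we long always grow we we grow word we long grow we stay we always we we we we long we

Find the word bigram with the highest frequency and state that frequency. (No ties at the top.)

Bigram frequencies (highest first):
  we we: 7
  we long: 5
  long we: 3
  word we: 2
  we grow: 2
  stay we: 2
  … (11 more, each ≤ 2)

"we we", 7 times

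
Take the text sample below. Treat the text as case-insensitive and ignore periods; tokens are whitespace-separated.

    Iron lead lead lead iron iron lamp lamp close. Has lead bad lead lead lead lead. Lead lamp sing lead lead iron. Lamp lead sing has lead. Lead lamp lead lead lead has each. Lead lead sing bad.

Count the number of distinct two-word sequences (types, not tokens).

21

38 tokens → 37 bigram windows in total.
Repeated bigrams (each contributes count−1 duplicates):
  lead lead: 11
  has lead: 2
  iron lamp: 2
  lamp lead: 2
  lead iron: 2
  lead lamp: 2
  lead sing: 2
16 duplicate windows → 37 − 16 = 21 distinct.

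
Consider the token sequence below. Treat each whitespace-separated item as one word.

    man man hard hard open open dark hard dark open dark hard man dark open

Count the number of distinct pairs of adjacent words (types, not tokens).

15 tokens → 14 bigram windows in total.
Repeated bigrams (each contributes count−1 duplicates):
  dark hard: 2
  dark open: 2
  open dark: 2
3 duplicate windows → 14 − 3 = 11 distinct.

11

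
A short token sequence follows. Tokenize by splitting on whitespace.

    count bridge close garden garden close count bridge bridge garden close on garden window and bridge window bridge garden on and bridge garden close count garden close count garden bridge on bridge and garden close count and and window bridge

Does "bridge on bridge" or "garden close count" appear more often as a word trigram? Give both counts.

"garden close count" (4 vs 1)

"bridge on bridge": 1 occurrence
"garden close count": 4 occurrences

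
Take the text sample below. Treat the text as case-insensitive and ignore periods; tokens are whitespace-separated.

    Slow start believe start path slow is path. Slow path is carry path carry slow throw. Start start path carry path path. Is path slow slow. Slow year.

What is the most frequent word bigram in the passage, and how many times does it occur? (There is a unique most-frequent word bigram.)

"path slow", 3 times

Bigram frequencies (highest first):
  path slow: 3
  start path: 2
  is path: 2
  path is: 2
  carry path: 2
  path carry: 2
  … (13 more, each ≤ 2)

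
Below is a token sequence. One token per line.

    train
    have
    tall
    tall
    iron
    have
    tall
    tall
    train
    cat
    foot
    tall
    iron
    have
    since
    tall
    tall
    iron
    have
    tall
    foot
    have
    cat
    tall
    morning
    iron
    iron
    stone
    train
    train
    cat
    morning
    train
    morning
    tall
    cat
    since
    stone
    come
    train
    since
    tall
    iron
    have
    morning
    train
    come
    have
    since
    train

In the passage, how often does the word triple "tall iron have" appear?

Scanning the 48 overlapping trigram windows for "tall iron have":
  position 4–6: tall iron have
  position 12–14: tall iron have
  position 17–19: tall iron have
  position 42–44: tall iron have

4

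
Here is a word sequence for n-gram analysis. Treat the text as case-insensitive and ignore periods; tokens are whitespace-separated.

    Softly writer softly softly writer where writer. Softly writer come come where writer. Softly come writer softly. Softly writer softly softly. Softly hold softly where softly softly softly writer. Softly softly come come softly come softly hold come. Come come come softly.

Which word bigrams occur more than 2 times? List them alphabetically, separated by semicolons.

Bigram counts meeting the condition (more than 2 times):
  come come: 5
  come softly: 3
  softly come: 3
  softly softly: 7
  softly writer: 5
  writer softly: 6

come come; come softly; softly come; softly softly; softly writer; writer softly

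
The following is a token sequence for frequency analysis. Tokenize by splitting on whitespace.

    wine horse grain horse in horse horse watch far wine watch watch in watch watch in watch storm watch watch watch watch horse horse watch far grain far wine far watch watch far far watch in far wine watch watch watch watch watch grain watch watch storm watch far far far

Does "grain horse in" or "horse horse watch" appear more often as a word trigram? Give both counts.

"grain horse in": 1 occurrence
"horse horse watch": 2 occurrences

"horse horse watch" (2 vs 1)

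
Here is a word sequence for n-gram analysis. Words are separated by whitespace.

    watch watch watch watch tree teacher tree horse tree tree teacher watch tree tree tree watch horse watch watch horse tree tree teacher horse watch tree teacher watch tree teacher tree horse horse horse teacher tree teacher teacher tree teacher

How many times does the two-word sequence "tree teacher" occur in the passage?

Scanning the 39 overlapping bigram windows for "tree teacher":
  position 5–6: tree teacher
  position 10–11: tree teacher
  position 22–23: tree teacher
  position 26–27: tree teacher
  position 29–30: tree teacher
  position 36–37: tree teacher
  position 39–40: tree teacher

7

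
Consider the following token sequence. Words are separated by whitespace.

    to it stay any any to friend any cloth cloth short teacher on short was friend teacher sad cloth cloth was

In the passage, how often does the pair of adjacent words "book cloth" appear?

Scanning the 20 overlapping bigram windows for "book cloth":
  (none found)

0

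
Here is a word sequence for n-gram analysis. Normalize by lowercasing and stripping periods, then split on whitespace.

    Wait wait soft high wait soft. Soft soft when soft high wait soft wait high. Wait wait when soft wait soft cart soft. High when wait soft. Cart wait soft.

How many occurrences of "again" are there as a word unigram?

0

Scanning the 30 tokens for "again":
  (none found)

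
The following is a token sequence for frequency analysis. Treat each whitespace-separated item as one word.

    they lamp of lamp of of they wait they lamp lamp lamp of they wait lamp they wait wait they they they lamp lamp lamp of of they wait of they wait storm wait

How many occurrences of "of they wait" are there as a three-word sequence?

4

Scanning the 32 overlapping trigram windows for "of they wait":
  position 6–8: of they wait
  position 13–15: of they wait
  position 27–29: of they wait
  position 30–32: of they wait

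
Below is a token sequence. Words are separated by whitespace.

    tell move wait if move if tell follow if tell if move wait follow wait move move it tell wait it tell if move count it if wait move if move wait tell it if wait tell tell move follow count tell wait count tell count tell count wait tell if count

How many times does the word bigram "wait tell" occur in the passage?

3

Scanning the 51 overlapping bigram windows for "wait tell":
  position 32–33: wait tell
  position 36–37: wait tell
  position 49–50: wait tell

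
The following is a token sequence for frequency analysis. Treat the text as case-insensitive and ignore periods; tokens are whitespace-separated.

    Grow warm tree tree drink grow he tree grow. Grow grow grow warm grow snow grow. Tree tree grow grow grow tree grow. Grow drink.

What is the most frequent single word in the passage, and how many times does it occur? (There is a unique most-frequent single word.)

"grow", 13 times

Unigram frequencies (highest first):
  grow: 13
  tree: 6
  warm: 2
  drink: 2
  he: 1
  snow: 1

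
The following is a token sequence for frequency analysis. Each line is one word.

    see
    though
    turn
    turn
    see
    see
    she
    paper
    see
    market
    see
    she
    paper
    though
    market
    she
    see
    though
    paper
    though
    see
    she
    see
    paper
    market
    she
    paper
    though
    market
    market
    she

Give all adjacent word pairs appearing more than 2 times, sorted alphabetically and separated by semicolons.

Bigram counts meeting the condition (more than 2 times):
  market she: 3
  paper though: 3
  see she: 3
  she paper: 3

market she; paper though; see she; she paper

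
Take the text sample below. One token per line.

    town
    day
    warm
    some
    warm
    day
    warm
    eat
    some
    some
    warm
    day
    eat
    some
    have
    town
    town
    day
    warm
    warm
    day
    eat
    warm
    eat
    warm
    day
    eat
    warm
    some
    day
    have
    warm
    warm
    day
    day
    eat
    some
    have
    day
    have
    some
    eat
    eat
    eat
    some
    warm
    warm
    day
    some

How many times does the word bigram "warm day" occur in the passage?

Scanning the 48 overlapping bigram windows for "warm day":
  position 5–6: warm day
  position 11–12: warm day
  position 20–21: warm day
  position 25–26: warm day
  position 33–34: warm day
  position 47–48: warm day

6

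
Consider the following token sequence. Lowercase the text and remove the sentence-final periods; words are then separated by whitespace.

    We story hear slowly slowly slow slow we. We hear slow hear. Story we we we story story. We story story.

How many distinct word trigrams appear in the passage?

18

21 tokens → 19 trigram windows in total.
Repeated trigrams (each contributes count−1 duplicates):
  we story story: 2
1 duplicate windows → 19 − 1 = 18 distinct.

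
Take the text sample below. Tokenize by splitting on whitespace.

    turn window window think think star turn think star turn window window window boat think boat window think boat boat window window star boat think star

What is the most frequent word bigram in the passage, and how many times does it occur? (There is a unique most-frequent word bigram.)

"window window", 4 times

Bigram frequencies (highest first):
  window window: 4
  think star: 3
  turn window: 2
  window think: 2
  star turn: 2
  boat think: 2
  … (8 more, each ≤ 2)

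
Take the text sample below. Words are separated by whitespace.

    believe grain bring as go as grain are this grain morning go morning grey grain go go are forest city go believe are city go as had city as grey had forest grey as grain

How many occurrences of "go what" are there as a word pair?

Scanning the 34 overlapping bigram windows for "go what":
  (none found)

0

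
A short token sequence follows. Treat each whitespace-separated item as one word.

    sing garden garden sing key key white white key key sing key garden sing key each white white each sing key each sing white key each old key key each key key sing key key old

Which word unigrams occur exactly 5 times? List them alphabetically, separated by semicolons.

each; white

Unigram counts meeting the condition (exactly 5 times):
  each: 5
  white: 5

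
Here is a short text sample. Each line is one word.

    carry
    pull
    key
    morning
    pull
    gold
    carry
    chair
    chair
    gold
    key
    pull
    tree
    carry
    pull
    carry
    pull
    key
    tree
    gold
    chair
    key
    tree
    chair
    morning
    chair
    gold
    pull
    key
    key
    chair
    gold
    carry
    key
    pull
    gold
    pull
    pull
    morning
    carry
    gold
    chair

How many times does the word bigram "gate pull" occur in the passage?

0

Scanning the 41 overlapping bigram windows for "gate pull":
  (none found)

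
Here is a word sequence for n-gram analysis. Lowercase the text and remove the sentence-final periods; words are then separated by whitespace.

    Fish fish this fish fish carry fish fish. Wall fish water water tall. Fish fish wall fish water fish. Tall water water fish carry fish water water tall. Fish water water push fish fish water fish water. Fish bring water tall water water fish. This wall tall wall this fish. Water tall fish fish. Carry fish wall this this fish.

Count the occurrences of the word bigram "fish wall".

3

Scanning the 59 overlapping bigram windows for "fish wall":
  position 8–9: fish wall
  position 15–16: fish wall
  position 56–57: fish wall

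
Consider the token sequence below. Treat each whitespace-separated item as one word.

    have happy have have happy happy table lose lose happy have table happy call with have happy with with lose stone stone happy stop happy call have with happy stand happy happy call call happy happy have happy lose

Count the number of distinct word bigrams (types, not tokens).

29

39 tokens → 38 bigram windows in total.
Repeated bigrams (each contributes count−1 duplicates):
  have happy: 4
  happy call: 3
  happy happy: 3
  happy have: 3
9 duplicate windows → 38 − 9 = 29 distinct.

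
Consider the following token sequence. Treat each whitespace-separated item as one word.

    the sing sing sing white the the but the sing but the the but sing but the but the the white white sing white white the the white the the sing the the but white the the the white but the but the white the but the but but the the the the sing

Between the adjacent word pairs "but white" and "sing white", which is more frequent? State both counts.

"sing white" (2 vs 1)

"but white": 1 occurrence
"sing white": 2 occurrences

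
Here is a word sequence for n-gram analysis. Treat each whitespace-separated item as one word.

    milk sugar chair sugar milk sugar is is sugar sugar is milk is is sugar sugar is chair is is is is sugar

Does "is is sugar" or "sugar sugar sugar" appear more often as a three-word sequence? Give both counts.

"is is sugar": 3 occurrences
"sugar sugar sugar": 0 occurrences

"is is sugar" (3 vs 0)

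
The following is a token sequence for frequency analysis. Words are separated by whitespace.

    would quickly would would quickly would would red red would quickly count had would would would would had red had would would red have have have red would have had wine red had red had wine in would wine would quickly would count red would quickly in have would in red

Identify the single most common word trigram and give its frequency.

Trigram frequencies (highest first):
  would quickly would: 3
  quickly would would: 2
  would would red: 2
  red would quickly: 2
  had would would: 2
  would would would: 2
  … (35 more, each ≤ 2)

"would quickly would", 3 times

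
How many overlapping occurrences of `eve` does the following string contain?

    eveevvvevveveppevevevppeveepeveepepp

Sliding a length-3 window over the 36 characters (34 positions):
  position 1–3: eve
  position 11–13: eve
  position 16–18: eve
  position 18–20: eve
  position 24–26: eve
  position 29–31: eve

6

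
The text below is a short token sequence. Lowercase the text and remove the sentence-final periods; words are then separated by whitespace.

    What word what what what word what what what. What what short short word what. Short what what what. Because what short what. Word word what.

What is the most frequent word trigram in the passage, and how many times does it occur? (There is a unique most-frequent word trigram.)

"what what what", 5 times

Trigram frequencies (highest first):
  what what what: 5
  what word what: 2
  word what what: 2
  what short what: 2
  what what word: 1
  what what short: 1
  … (11 more, each ≤ 1)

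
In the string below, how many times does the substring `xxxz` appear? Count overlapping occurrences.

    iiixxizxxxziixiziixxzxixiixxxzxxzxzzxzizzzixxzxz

Sliding a length-4 window over the 48 characters (45 positions):
  position 8–11: xxxz
  position 27–30: xxxz

2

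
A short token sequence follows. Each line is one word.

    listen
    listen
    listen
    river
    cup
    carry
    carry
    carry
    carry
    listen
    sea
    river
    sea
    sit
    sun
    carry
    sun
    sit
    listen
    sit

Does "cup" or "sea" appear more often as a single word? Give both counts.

"cup": 1 occurrence
"sea": 2 occurrences

"sea" (2 vs 1)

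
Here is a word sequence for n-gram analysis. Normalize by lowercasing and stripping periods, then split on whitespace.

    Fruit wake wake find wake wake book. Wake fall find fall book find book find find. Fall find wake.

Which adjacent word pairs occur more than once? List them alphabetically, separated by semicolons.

book find; fall find; find fall; find wake; wake wake

Bigram counts meeting the condition (more than once):
  book find: 2
  fall find: 2
  find fall: 2
  find wake: 2
  wake wake: 2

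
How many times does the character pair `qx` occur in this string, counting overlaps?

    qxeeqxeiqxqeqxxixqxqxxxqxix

Sliding a length-2 window over the 27 characters (26 positions):
  position 1–2: qx
  position 5–6: qx
  position 9–10: qx
  position 13–14: qx
  position 18–19: qx
  position 20–21: qx
  position 24–25: qx

7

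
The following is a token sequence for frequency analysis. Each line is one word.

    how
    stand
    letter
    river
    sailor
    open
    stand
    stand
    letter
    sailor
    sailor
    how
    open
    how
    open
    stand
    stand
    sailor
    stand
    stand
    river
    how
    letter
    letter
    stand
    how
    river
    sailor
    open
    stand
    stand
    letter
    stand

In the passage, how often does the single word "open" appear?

Scanning the 33 tokens for "open":
  position 6: open
  position 13: open
  position 15: open
  position 29: open

4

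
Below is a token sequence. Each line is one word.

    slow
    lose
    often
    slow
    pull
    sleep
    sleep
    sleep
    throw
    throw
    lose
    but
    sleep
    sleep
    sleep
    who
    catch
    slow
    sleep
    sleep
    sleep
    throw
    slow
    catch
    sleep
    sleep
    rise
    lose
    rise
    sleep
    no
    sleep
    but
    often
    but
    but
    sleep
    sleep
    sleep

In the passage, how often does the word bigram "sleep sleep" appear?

Scanning the 38 overlapping bigram windows for "sleep sleep":
  position 6–7: sleep sleep
  position 7–8: sleep sleep
  position 13–14: sleep sleep
  position 14–15: sleep sleep
  position 19–20: sleep sleep
  position 20–21: sleep sleep
  position 25–26: sleep sleep
  position 37–38: sleep sleep
  position 38–39: sleep sleep

9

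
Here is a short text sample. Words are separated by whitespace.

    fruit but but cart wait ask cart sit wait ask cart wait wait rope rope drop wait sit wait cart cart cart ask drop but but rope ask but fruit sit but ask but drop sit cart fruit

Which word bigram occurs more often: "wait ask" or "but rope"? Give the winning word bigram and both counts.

"wait ask": 2 occurrences
"but rope": 1 occurrence

"wait ask" (2 vs 1)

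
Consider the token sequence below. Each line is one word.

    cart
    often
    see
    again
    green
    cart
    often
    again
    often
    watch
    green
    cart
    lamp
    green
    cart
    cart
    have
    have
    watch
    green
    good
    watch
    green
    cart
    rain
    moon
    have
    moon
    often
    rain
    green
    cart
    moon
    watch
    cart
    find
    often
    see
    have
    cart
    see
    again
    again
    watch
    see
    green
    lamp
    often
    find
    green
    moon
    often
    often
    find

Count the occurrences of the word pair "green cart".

5

Scanning the 53 overlapping bigram windows for "green cart":
  position 5–6: green cart
  position 11–12: green cart
  position 14–15: green cart
  position 23–24: green cart
  position 31–32: green cart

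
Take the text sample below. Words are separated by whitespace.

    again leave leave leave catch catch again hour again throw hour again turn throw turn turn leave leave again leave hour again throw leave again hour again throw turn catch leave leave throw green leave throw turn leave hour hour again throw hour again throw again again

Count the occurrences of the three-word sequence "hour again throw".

Scanning the 45 overlapping trigram windows for "hour again throw":
  position 8–10: hour again throw
  position 21–23: hour again throw
  position 26–28: hour again throw
  position 40–42: hour again throw
  position 43–45: hour again throw

5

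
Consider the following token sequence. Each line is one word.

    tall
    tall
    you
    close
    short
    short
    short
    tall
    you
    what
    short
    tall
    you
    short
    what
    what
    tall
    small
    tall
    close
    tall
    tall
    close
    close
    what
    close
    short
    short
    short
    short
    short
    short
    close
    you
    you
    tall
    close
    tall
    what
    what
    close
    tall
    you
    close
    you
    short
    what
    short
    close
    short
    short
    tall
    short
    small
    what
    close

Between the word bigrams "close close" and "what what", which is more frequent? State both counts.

"close close": 1 occurrence
"what what": 2 occurrences

"what what" (2 vs 1)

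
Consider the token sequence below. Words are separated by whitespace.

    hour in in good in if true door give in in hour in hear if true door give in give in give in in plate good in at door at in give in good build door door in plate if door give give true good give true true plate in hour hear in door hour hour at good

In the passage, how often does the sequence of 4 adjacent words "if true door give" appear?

2

Scanning the 55 overlapping 4-gram windows for "if true door give":
  position 6–9: if true door give
  position 15–18: if true door give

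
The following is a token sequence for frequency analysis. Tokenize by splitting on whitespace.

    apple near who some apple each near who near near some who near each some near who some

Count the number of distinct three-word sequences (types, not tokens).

18 tokens → 16 trigram windows in total.
Repeated trigrams (each contributes count−1 duplicates):
  near who some: 2
1 duplicate windows → 16 − 1 = 15 distinct.

15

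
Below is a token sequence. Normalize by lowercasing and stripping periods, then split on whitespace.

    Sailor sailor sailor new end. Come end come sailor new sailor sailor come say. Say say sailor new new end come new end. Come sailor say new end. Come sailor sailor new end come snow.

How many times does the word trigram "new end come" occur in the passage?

Scanning the 33 overlapping trigram windows for "new end come":
  position 4–6: new end come
  position 19–21: new end come
  position 22–24: new end come
  position 27–29: new end come
  position 32–34: new end come

5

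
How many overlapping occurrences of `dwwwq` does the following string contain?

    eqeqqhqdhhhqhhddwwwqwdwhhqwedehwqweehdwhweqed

Sliding a length-5 window over the 45 characters (41 positions):
  position 16–20: dwwwq

1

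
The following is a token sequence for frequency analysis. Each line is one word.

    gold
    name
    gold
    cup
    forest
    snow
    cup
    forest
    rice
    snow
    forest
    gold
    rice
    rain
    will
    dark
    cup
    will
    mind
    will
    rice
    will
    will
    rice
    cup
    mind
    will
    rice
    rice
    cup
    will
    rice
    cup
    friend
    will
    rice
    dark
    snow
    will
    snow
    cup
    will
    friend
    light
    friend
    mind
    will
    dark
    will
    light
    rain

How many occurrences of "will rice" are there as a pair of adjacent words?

Scanning the 50 overlapping bigram windows for "will rice":
  position 20–21: will rice
  position 23–24: will rice
  position 27–28: will rice
  position 31–32: will rice
  position 35–36: will rice

5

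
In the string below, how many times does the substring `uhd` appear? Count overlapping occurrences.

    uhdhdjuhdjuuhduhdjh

4

Sliding a length-3 window over the 19 characters (17 positions):
  position 1–3: uhd
  position 7–9: uhd
  position 12–14: uhd
  position 15–17: uhd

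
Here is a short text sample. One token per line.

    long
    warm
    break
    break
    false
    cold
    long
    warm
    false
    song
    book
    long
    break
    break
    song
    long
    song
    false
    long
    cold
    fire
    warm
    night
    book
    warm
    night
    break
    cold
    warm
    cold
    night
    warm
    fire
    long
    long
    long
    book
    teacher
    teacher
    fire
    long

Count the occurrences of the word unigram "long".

9

Scanning the 41 tokens for "long":
  position 1: long
  position 7: long
  position 12: long
  position 16: long
  position 19: long
  position 34: long
  position 35: long
  position 36: long
  position 41: long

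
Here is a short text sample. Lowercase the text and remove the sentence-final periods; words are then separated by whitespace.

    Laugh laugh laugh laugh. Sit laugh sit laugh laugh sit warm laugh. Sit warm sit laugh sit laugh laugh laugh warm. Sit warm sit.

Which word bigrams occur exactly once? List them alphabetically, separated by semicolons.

Bigram counts meeting the condition (exactly once):
  laugh warm: 1
  warm laugh: 1

laugh warm; warm laugh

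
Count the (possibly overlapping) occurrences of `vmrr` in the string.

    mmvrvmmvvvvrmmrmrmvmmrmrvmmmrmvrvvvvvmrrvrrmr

1

Sliding a length-4 window over the 45 characters (42 positions):
  position 37–40: vmrr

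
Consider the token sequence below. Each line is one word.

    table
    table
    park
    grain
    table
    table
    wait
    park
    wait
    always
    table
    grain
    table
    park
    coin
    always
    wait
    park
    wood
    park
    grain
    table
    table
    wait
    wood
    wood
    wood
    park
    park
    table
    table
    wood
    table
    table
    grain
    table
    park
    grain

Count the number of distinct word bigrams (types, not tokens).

38 tokens → 37 bigram windows in total.
Repeated bigrams (each contributes count−1 duplicates):
  table table: 5
  grain table: 4
  park grain: 3
  table park: 3
  table grain: 2
  table wait: 2
  wait park: 2
  wood park: 2
  … (1 more repeated)
16 duplicate windows → 37 − 16 = 21 distinct.

21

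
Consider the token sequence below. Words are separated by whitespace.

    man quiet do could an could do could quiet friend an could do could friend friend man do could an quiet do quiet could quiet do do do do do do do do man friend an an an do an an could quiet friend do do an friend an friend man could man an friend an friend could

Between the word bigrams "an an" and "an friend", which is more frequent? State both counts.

"an an": 3 occurrences
"an friend": 4 occurrences

"an friend" (4 vs 3)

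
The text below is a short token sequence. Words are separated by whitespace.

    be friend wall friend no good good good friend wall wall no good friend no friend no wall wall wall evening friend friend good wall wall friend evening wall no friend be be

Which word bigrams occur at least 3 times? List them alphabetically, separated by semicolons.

Bigram counts meeting the condition (at least 3 times):
  friend no: 3
  wall wall: 4

friend no; wall wall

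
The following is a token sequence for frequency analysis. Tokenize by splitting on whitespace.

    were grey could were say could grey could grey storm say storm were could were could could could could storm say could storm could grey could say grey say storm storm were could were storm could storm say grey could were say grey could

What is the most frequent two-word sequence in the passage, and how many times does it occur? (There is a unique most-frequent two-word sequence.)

"grey could", 5 times

Bigram frequencies (highest first):
  grey could: 5
  could were: 4
  could grey: 3
  storm say: 3
  were could: 3
  could could: 3
  … (13 more, each ≤ 3)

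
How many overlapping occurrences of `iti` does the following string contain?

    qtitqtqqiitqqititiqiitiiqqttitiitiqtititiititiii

Sliding a length-3 window over the 48 characters (46 positions):
  position 14–16: iti
  position 16–18: iti
  position 21–23: iti
  position 29–31: iti
  position 32–34: iti
  position 37–39: iti
  position 39–41: iti
  position 42–44: iti
  position 44–46: iti

9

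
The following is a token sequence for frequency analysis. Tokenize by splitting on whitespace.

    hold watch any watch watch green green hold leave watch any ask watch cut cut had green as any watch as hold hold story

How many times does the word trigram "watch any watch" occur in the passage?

Scanning the 22 overlapping trigram windows for "watch any watch":
  position 2–4: watch any watch

1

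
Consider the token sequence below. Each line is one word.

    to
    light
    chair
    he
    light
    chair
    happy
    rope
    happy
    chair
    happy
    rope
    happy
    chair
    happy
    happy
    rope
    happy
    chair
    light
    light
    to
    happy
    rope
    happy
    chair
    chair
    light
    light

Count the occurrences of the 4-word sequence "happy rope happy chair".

4

Scanning the 26 overlapping 4-gram windows for "happy rope happy chair":
  position 7–10: happy rope happy chair
  position 11–14: happy rope happy chair
  position 16–19: happy rope happy chair
  position 23–26: happy rope happy chair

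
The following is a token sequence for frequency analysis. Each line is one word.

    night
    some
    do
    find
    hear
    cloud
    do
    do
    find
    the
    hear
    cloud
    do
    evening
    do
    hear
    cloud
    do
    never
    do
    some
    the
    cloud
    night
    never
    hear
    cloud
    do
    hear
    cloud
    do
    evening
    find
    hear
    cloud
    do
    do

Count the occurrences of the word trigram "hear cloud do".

Scanning the 35 overlapping trigram windows for "hear cloud do":
  position 5–7: hear cloud do
  position 11–13: hear cloud do
  position 16–18: hear cloud do
  position 26–28: hear cloud do
  position 29–31: hear cloud do
  position 34–36: hear cloud do

6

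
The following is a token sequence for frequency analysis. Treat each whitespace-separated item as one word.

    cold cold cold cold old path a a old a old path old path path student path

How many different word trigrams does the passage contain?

14

17 tokens → 15 trigram windows in total.
Repeated trigrams (each contributes count−1 duplicates):
  cold cold cold: 2
1 duplicate windows → 15 − 1 = 14 distinct.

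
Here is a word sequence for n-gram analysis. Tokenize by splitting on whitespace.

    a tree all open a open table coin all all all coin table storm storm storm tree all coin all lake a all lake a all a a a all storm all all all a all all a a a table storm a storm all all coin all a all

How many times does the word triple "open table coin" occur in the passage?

1

Scanning the 48 overlapping trigram windows for "open table coin":
  position 6–8: open table coin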